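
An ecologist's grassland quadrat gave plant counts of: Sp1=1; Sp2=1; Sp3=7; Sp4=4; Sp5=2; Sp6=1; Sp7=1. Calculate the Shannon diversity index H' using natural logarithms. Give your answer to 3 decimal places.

Total N = 1+1+7+4+2+1+1 = 17, so the proportions are 0.05882, 0.05882, 0.41176, 0.23529, 0.11765, 0.05882, 0.05882 (working shown to 5 dp, full precision carried).
Each pᵢ ln pᵢ term: 0.05882×(-2.83321)=-0.16666, 0.05882×(-2.83321)=-0.16666, 0.41176×(-0.88730)=-0.36536, 0.23529×(-1.44692)=-0.34045, 0.11765×(-2.14007)=-0.25177, 0.05882×(-2.83321)=-0.16666, 0.05882×(-2.83321)=-0.16666.
Sum = -1.62422, so H' = 1.624.

1.624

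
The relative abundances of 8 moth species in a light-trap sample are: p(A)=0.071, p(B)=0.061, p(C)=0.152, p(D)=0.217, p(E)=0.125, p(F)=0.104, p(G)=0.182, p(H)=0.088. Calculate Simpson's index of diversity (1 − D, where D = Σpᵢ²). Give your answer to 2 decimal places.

D = 0.071² + 0.061² + 0.152² + 0.217² + 0.125² + 0.104² + 0.182² + 0.088² = 0.0050 + 0.0037 + 0.0231 + 0.0471 + 0.0156 + 0.0108 + 0.0331 + 0.0077 = 0.1463 (working shown to 4 dp, full precision carried).
So 1 − D = 0.8537, i.e. 0.85 to 2 decimal places.

0.85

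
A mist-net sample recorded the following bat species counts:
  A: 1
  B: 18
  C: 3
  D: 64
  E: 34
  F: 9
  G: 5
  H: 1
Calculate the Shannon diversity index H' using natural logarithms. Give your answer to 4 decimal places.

1.4296

Total N = 1+18+3+64+34+9+5+1 = 135, so the proportions are 0.007407, 0.133333, 0.022222, 0.474074, 0.251852, 0.066667, 0.037037, 0.007407 (working shown to 6 dp, full precision carried).
Each pᵢ ln pᵢ term: 0.007407×(-4.905275)=-0.036335, 0.133333×(-2.014903)=-0.268654, 0.022222×(-3.806662)=-0.084592, 0.474074×(-0.746392)=-0.353845, 0.251852×(-1.378914)=-0.347282, 0.066667×(-2.708050)=-0.180537, 0.037037×(-3.295837)=-0.122068, 0.007407×(-4.905275)=-0.036335.
Sum = -1.429649, so H' = 1.4296.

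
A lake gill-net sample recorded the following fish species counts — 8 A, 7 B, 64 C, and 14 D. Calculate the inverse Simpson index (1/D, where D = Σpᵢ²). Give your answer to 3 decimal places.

Total N = 8+7+64+14 = 93, so the proportions are 0.086022, 0.075269, 0.688172, 0.150538 (working shown to 6 dp, full precision carried).
D = 0.086022² + 0.075269² + 0.688172² + 0.150538² = 0.007400 + 0.005665 + 0.473581 + 0.022662 = 0.509307.
So 1/D = 1.96345, i.e. 1.963 to 3 decimal places.

1.963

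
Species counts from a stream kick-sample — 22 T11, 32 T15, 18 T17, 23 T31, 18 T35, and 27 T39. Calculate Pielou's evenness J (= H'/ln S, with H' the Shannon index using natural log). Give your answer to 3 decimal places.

0.988

Total N = 22+32+18+23+18+27 = 140, so the proportions are 0.15714, 0.22857, 0.12857, 0.16429, 0.12857, 0.19286 (working shown to 5 dp, full precision carried).
H' = −Σ pᵢ ln pᵢ = −((-0.29081) + (-0.33735) + (-0.26373) + (-0.29672) + (-0.26373) + (-0.31741)) = 1.76976.
With S = 6 species, ln S = 1.79176, so J = 1.76976/1.79176 = 0.98772, i.e. 0.988 to 3 decimal places.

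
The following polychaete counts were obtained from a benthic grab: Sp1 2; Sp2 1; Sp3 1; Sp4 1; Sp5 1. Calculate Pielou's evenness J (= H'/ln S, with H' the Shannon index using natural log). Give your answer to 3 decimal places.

Total N = 2+1+1+1+1 = 6, so the proportions are 0.33333, 0.16667, 0.16667, 0.16667, 0.16667 (working shown to 5 dp, full precision carried).
H' = −Σ pᵢ ln pᵢ = −((-0.36620) + (-0.29863) + (-0.29863) + (-0.29863) + (-0.29863)) = 1.56071.
With S = 5 species, ln S = 1.60944, so J = 1.56071/1.60944 = 0.96972, i.e. 0.970 to 3 decimal places.

0.970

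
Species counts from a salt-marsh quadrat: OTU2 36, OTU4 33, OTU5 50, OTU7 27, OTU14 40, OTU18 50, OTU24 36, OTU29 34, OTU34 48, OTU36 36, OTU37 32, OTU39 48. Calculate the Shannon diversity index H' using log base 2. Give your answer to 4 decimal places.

Total N = 36+33+50+27+40+50+36+34+48+36+32+48 = 470, so the proportions are 0.076596, 0.070213, 0.106383, 0.057447, 0.085106, 0.106383, 0.076596, 0.07234, 0.102128, 0.076596, 0.068085, 0.102128 (working shown to 6 dp, full precision carried).
Each pᵢ log₂ pᵢ term: 0.076596×(-3.706592)=-0.283909, 0.070213×(-3.832123)=-0.269064, 0.106383×(-3.232661)=-0.343900, 0.057447×(-4.121629)=-0.236774, 0.085106×(-3.554589)=-0.302518, 0.106383×(-3.232661)=-0.343900, 0.076596×(-3.706592)=-0.283909, 0.07234×(-3.789054)=-0.274102, 0.102128×(-3.291554)=-0.336159, 0.076596×(-3.706592)=-0.283909, 0.068085×(-3.876517)=-0.263933, 0.102128×(-3.291554)=-0.336159.
Sum = -3.558237, so H' = 3.5582.

3.5582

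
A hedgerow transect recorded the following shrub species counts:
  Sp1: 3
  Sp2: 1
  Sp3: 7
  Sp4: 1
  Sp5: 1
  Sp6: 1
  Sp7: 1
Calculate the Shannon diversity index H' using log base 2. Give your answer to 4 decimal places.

2.2798

Total N = 3+1+7+1+1+1+1 = 15, so the proportions are 0.2, 0.066667, 0.466667, 0.066667, 0.066667, 0.066667, 0.066667 (working shown to 6 dp, full precision carried).
Each pᵢ log₂ pᵢ term: 0.2×(-2.321928)=-0.464386, 0.066667×(-3.906891)=-0.260459, 0.466667×(-1.099536)=-0.513117, 0.066667×(-3.906891)=-0.260459, 0.066667×(-3.906891)=-0.260459, 0.066667×(-3.906891)=-0.260459, 0.066667×(-3.906891)=-0.260459.
Sum = -2.279799, so H' = 2.2798.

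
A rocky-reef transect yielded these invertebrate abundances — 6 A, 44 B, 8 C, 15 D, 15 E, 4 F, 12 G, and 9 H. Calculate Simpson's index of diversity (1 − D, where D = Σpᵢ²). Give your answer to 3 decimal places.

0.786

Total N = 6+44+8+15+15+4+12+9 = 113, so the proportions are 0.0531, 0.38938, 0.0708, 0.13274, 0.13274, 0.0354, 0.10619, 0.07965 (working shown to 5 dp, full precision carried).
D = 0.0531² + 0.38938² + 0.0708² + 0.13274² + 0.13274² + 0.0354² + 0.10619² + 0.07965² = 0.00282 + 0.15162 + 0.00501 + 0.01762 + 0.01762 + 0.00125 + 0.01128 + 0.00634 = 0.21356.
So 1 − D = 0.78644, i.e. 0.786 to 3 decimal places.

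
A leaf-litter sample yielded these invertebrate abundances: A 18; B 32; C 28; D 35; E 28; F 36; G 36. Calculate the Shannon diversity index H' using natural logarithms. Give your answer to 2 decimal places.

Total N = 18+32+28+35+28+36+36 = 213, so the proportions are 0.0845, 0.1502, 0.1315, 0.1643, 0.1315, 0.169, 0.169 (working shown to 4 dp, full precision carried).
Each pᵢ ln pᵢ term: 0.0845×(-2.4709)=-0.2088, 0.1502×(-1.8956)=-0.2848, 0.1315×(-2.0291)=-0.2667, 0.1643×(-1.8059)=-0.2968, 0.1315×(-2.0291)=-0.2667, 0.169×(-1.7778)=-0.3005, 0.169×(-1.7778)=-0.3005.
Sum = -1.9247, so H' = 1.92.

1.92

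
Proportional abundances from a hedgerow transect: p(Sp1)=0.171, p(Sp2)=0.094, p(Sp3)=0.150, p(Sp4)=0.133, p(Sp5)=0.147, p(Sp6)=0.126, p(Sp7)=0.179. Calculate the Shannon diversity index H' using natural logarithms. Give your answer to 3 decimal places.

Each pᵢ ln pᵢ term (working shown to 5 dp, full precision carried): 0.171×(-1.76609)=-0.30200, 0.094×(-2.36446)=-0.22226, 0.15×(-1.89712)=-0.28457, 0.133×(-2.01741)=-0.26832, 0.147×(-1.91732)=-0.28185, 0.126×(-2.07147)=-0.26101, 0.179×(-1.72037)=-0.30795.
Sum = -1.92794, so H' = 1.928.

1.928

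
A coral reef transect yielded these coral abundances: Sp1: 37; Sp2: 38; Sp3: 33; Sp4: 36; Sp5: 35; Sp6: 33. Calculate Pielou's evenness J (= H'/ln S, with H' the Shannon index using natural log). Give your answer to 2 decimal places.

Total N = 37+38+33+36+35+33 = 212, so the proportions are 0.1745, 0.1792, 0.1557, 0.1698, 0.1651, 0.1557 (working shown to 4 dp, full precision carried).
H' = −Σ pᵢ ln pᵢ = −((-0.3047) + (-0.3081) + (-0.2895) + (-0.3011) + (-0.2974) + (-0.2895)) = 1.7903.
With S = 6 species, ln S = 1.7918, so J = 1.7903/1.7918 = 0.9992, i.e. 1.00 to 2 decimal places.

1.00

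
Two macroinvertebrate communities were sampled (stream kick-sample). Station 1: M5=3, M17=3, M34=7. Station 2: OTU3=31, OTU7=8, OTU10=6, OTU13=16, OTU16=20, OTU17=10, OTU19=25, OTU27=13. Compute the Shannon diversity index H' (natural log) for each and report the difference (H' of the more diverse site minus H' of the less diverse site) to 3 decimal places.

Station 1: N=13, proportions 0.23077, 0.23077, 0.53846, giving H' = 1.01010 (working shown to 5 dp, full precision carried).
Station 2: N=129, proportions 0.24031, 0.06202, 0.04651, 0.12403, 0.15504, 0.07752, 0.1938, 0.10078, giving H' = 1.95316.
Difference = |1.01010 − 1.95316| = 0.94306, i.e. 0.943 to 3 decimal places.

0.943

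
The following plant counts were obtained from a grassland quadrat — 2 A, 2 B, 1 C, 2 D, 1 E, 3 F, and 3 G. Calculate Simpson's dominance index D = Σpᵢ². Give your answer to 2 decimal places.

Total N = 2+2+1+2+1+3+3 = 14, so the proportions are 0.1429, 0.1429, 0.0714, 0.1429, 0.0714, 0.2143, 0.2143 (working shown to 4 dp, full precision carried).
D = 0.1429² + 0.1429² + 0.0714² + 0.1429² + 0.0714² + 0.2143² + 0.2143² = 0.0204 + 0.0204 + 0.0051 + 0.0204 + 0.0051 + 0.0459 + 0.0459 = 0.1633.
To 2 decimal places, D = 0.16.

0.16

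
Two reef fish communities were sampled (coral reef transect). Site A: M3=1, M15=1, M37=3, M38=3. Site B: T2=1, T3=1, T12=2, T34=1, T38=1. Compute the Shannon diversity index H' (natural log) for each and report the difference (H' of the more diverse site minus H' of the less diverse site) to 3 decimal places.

Site A: N=8, proportions 0.125, 0.125, 0.375, 0.375, giving H' = 1.25548 (working shown to 5 dp, full precision carried).
Site B: N=6, proportions 0.16667, 0.16667, 0.33333, 0.16667, 0.16667, giving H' = 1.56071.
Difference = |1.25548 − 1.56071| = 0.30523, i.e. 0.305 to 3 decimal places.

0.305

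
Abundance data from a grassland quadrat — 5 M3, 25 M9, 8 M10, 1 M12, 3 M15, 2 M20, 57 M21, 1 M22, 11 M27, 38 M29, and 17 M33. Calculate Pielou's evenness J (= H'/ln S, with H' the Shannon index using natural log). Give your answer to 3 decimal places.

Total N = 5+25+8+1+3+2+57+1+11+38+17 = 168, so the proportions are 0.02976, 0.14881, 0.04762, 0.00595, 0.01786, 0.0119, 0.33929, 0.00595, 0.06548, 0.22619, 0.10119 (working shown to 5 dp, full precision carried).
H' = −Σ pᵢ ln pᵢ = −((-0.10460) + (-0.28350) + (-0.14498) + (-0.03050) + (-0.07188) + (-0.05275) + (-0.36674) + (-0.03050) + (-0.17849) + (-0.33620) + (-0.23180)) = 1.83194.
With S = 11 species, ln S = 2.39790, so J = 1.83194/2.39790 = 0.76398, i.e. 0.764 to 3 decimal places.

0.764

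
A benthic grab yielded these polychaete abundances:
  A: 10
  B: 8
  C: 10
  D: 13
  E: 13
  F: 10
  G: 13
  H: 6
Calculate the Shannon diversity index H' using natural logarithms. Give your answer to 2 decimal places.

Total N = 10+8+10+13+13+10+13+6 = 83, so the proportions are 0.1205, 0.0964, 0.1205, 0.1566, 0.1566, 0.1205, 0.1566, 0.0723 (working shown to 4 dp, full precision carried).
Each pᵢ ln pᵢ term: 0.1205×(-2.1163)=-0.2550, 0.0964×(-2.3394)=-0.2255, 0.1205×(-2.1163)=-0.2550, 0.1566×(-1.8539)=-0.2904, 0.1566×(-1.8539)=-0.2904, 0.1205×(-2.1163)=-0.2550, 0.1566×(-1.8539)=-0.2904, 0.0723×(-2.6271)=-0.1899.
Sum = -2.0514, so H' = 2.05.

2.05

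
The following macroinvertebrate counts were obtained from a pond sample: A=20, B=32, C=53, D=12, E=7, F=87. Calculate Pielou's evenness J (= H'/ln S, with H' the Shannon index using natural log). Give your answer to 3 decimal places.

Total N = 20+32+53+12+7+87 = 211, so the proportions are 0.09479, 0.15166, 0.25118, 0.05687, 0.03318, 0.41232 (working shown to 5 dp, full precision carried).
H' = −Σ pᵢ ln pᵢ = −((-0.22333) + (-0.28605) + (-0.34703) + (-0.16305) + (-0.11299) + (-0.36530)) = 1.49774.
With S = 6 species, ln S = 1.79176, so J = 1.49774/1.79176 = 0.83591, i.e. 0.836 to 3 decimal places.

0.836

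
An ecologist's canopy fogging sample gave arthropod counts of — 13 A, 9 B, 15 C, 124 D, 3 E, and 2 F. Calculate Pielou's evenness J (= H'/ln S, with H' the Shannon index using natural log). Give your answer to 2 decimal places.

Total N = 13+9+15+124+3+2 = 166, so the proportions are 0.0783, 0.0542, 0.0904, 0.747, 0.0181, 0.012 (working shown to 4 dp, full precision carried).
H' = −Σ pᵢ ln pᵢ = −((-0.1995) + (-0.1580) + (-0.2172) + (-0.2179) + (-0.0725) + (-0.0532)) = 0.9184.
With S = 6 species, ln S = 1.7918, so J = 0.9184/1.7918 = 0.5126, i.e. 0.51 to 2 decimal places.

0.51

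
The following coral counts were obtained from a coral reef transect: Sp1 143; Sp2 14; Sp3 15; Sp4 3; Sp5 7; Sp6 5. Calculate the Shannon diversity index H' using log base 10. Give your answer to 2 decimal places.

Total N = 143+14+15+3+7+5 = 187, so the proportions are 0.7647, 0.0749, 0.0802, 0.016, 0.0374, 0.0267 (working shown to 4 dp, full precision carried).
Each pᵢ log₁₀ pᵢ term: 0.7647×(-0.1165)=-0.0891, 0.0749×(-1.1257)=-0.0843, 0.0802×(-1.0958)=-0.0879, 0.016×(-1.7947)=-0.0288, 0.0374×(-1.4267)=-0.0534, 0.0267×(-1.5729)=-0.0421.
Sum = -0.3855, so H' = 0.39.

0.39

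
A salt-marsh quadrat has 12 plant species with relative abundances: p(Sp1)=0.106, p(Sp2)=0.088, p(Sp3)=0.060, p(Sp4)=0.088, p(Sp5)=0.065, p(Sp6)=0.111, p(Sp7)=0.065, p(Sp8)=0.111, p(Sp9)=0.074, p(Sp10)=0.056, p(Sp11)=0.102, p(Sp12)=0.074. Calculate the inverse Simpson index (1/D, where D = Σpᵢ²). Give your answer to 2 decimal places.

D = 0.106² + 0.088² + 0.06² + 0.088² + 0.065² + 0.111² + 0.065² + 0.111² + 0.074² + 0.056² + 0.102² + 0.074² = 0.0112360 + 0.0077440 + 0.0036000 + 0.0077440 + 0.0042250 + 0.0123210 + 0.0042250 + 0.0123210 + 0.0054760 + 0.0031360 + 0.0104040 + 0.0054760 = 0.0879080 (working shown to 7 dp, full precision carried).
So 1/D = 11.3755, i.e. 11.38 to 2 decimal places.

11.38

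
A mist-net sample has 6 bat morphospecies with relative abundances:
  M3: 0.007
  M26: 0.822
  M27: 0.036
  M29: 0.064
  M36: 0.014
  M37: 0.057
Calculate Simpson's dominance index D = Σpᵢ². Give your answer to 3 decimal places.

0.685

D = 0.007² + 0.822² + 0.036² + 0.064² + 0.014² + 0.057² = 0.00005 + 0.67568 + 0.00130 + 0.00410 + 0.00020 + 0.00325 = 0.68457 (working shown to 5 dp, full precision carried).
To 3 decimal places, D = 0.685.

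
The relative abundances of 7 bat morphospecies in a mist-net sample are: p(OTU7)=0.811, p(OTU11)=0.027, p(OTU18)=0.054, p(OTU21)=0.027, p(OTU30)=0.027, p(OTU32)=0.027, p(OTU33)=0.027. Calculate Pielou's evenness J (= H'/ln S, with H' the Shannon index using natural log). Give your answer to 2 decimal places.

H' = −Σ pᵢ ln pᵢ = −((-0.1699) + (-0.0975) + (-0.1576) + (-0.0975) + (-0.0975) + (-0.0975) + (-0.0975)) = 0.8151 (working shown to 4 dp, full precision carried).
With S = 7 species, ln S = 1.9459, so J = 0.8151/1.9459 = 0.4189, i.e. 0.42 to 2 decimal places.

0.42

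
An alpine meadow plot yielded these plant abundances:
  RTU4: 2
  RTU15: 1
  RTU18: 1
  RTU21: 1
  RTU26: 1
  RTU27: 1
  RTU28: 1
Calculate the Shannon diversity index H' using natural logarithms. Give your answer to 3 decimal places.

Total N = 2+1+1+1+1+1+1 = 8, so the proportions are 0.25, 0.125, 0.125, 0.125, 0.125, 0.125, 0.125 (working shown to 5 dp, full precision carried).
Each pᵢ ln pᵢ term: 0.25×(-1.38629)=-0.34657, 0.125×(-2.07944)=-0.25993, 0.125×(-2.07944)=-0.25993, 0.125×(-2.07944)=-0.25993, 0.125×(-2.07944)=-0.25993, 0.125×(-2.07944)=-0.25993, 0.125×(-2.07944)=-0.25993.
Sum = -1.90615, so H' = 1.906.

1.906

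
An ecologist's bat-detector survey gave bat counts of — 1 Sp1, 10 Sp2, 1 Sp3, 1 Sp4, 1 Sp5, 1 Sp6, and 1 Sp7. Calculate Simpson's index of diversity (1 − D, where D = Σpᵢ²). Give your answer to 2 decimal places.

0.59

Total N = 1+10+1+1+1+1+1 = 16, so the proportions are 0.0625, 0.625, 0.0625, 0.0625, 0.0625, 0.0625, 0.0625 (working shown to 4 dp, full precision carried).
D = 0.0625² + 0.625² + 0.0625² + 0.0625² + 0.0625² + 0.0625² + 0.0625² = 0.0039 + 0.3906 + 0.0039 + 0.0039 + 0.0039 + 0.0039 + 0.0039 = 0.4141.
So 1 − D = 0.5859, i.e. 0.59 to 2 decimal places.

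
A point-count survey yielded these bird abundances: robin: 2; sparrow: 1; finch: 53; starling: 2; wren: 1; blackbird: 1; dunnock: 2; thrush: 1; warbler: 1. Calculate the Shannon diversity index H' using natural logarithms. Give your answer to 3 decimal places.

Total N = 2+1+53+2+1+1+2+1+1 = 64, so the proportions are 0.03125, 0.01562, 0.82812, 0.03125, 0.01562, 0.01562, 0.03125, 0.01562, 0.01562 (working shown to 5 dp, full precision carried).
Each pᵢ ln pᵢ term: 0.03125×(-3.46574)=-0.10830, 0.01562×(-4.15888)=-0.06498, 0.82812×(-0.18859)=-0.15618, 0.03125×(-3.46574)=-0.10830, 0.01562×(-4.15888)=-0.06498, 0.01562×(-4.15888)=-0.06498, 0.03125×(-3.46574)=-0.10830, 0.01562×(-4.15888)=-0.06498, 0.01562×(-4.15888)=-0.06498.
Sum = -0.80600, so H' = 0.806.

0.806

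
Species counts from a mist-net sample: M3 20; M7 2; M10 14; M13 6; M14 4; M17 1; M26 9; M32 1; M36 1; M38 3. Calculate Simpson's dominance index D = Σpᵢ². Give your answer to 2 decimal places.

0.20

Total N = 20+2+14+6+4+1+9+1+1+3 = 61, so the proportions are 0.3279, 0.0328, 0.2295, 0.0984, 0.0656, 0.0164, 0.1475, 0.0164, 0.0164, 0.0492 (working shown to 4 dp, full precision carried).
D = 0.3279² + 0.0328² + 0.2295² + 0.0984² + 0.0656² + 0.0164² + 0.1475² + 0.0164² + 0.0164² + 0.0492² = 0.1075 + 0.0011 + 0.0527 + 0.0097 + 0.0043 + 0.0003 + 0.0218 + 0.0003 + 0.0003 + 0.0024 = 0.2002.
To 2 decimal places, D = 0.20.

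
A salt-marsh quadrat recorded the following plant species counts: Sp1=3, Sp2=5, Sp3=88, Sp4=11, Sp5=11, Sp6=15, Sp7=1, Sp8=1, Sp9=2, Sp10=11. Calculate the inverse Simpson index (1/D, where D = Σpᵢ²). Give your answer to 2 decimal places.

2.62

Total N = 3+5+88+11+11+15+1+1+2+11 = 148, so the proportions are 0.02027, 0.03378, 0.59459, 0.07432, 0.07432, 0.10135, 0.00676, 0.00676, 0.01351, 0.07432 (working shown to 5 dp, full precision carried).
D = 0.02027² + 0.03378² + 0.59459² + 0.07432² + 0.07432² + 0.10135² + 0.00676² + 0.00676² + 0.01351² + 0.07432² = 0.00041 + 0.00114 + 0.35354 + 0.00552 + 0.00552 + 0.01027 + 0.00005 + 0.00005 + 0.00018 + 0.00552 = 0.38221.
So 1/D = 2.6163, i.e. 2.62 to 2 decimal places.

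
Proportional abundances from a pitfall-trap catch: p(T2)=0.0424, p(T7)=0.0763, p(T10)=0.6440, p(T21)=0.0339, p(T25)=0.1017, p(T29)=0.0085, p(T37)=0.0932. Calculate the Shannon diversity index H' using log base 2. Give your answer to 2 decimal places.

1.76

Each pᵢ log₂ pᵢ term (working shown to 4 dp, full precision carried): 0.0424×(-4.5598)=-0.1933, 0.0763×(-3.7122)=-0.2832, 0.644×(-0.6349)=-0.4089, 0.0339×(-4.8826)=-0.1655, 0.1017×(-3.2976)=-0.3354, 0.0085×(-6.8783)=-0.0585, 0.0932×(-3.4235)=-0.3191.
Sum = -1.7639, so H' = 1.76.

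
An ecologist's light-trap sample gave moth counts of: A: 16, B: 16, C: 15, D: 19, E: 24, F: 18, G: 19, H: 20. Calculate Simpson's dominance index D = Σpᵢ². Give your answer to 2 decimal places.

Total N = 16+16+15+19+24+18+19+20 = 147, so the proportions are 0.1088, 0.1088, 0.102, 0.1293, 0.1633, 0.1224, 0.1293, 0.1361 (working shown to 4 dp, full precision carried).
D = 0.1088² + 0.1088² + 0.102² + 0.1293² + 0.1633² + 0.1224² + 0.1293² + 0.1361² = 0.0118 + 0.0118 + 0.0104 + 0.0167 + 0.0267 + 0.0150 + 0.0167 + 0.0185 = 0.1277.
To 2 decimal places, D = 0.13.

0.13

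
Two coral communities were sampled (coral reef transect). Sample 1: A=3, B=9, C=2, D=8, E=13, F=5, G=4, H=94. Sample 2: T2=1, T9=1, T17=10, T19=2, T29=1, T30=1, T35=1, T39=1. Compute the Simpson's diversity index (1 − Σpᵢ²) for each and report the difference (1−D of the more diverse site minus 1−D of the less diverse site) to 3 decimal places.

0.144

Sample 1: N=138, proportions 0.021739, 0.065217, 0.014493, 0.057971, 0.094203, 0.036232, 0.028986, 0.681159, giving 1−D = 0.516698 (working shown to 6 dp, full precision carried).
Sample 2: N=18, proportions 0.055556, 0.055556, 0.555556, 0.111111, 0.055556, 0.055556, 0.055556, 0.055556, giving 1−D = 0.660494.
Difference = |0.516698 − 0.660494| = 0.143796, i.e. 0.144 to 3 decimal places.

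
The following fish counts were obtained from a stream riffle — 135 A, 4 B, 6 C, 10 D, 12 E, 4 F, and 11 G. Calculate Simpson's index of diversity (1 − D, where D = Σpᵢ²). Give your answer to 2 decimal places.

0.44

Total N = 135+4+6+10+12+4+11 = 182, so the proportions are 0.7418, 0.022, 0.033, 0.0549, 0.0659, 0.022, 0.0604 (working shown to 4 dp, full precision carried).
D = 0.7418² + 0.022² + 0.033² + 0.0549² + 0.0659² + 0.022² + 0.0604² = 0.5502 + 0.0005 + 0.0011 + 0.0030 + 0.0043 + 0.0005 + 0.0037 = 0.5633.
So 1 − D = 0.4367, i.e. 0.44 to 2 decimal places.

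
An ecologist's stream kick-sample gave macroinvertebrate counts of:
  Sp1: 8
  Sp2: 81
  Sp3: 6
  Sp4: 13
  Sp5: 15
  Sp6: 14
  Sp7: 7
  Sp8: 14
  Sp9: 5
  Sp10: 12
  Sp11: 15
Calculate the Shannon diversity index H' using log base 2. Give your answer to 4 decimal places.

2.8370

Total N = 8+81+6+13+15+14+7+14+5+12+15 = 190, so the proportions are 0.042105, 0.426316, 0.031579, 0.068421, 0.078947, 0.073684, 0.036842, 0.073684, 0.026316, 0.063158, 0.078947 (working shown to 6 dp, full precision carried).
Each pᵢ log₂ pᵢ term: 0.042105×(-4.569856)=-0.192415, 0.426316×(-1.230006)=-0.524371, 0.031579×(-4.984893)=-0.157418, 0.068421×(-3.869416)=-0.264750, 0.078947×(-3.662965)=-0.289181, 0.073684×(-3.762501)=-0.277237, 0.036842×(-4.762501)=-0.175461, 0.073684×(-3.762501)=-0.277237, 0.026316×(-5.247928)=-0.138103, 0.063158×(-3.984893)=-0.251677, 0.078947×(-3.662965)=-0.289181.
Sum = -2.837031, so H' = 2.8370.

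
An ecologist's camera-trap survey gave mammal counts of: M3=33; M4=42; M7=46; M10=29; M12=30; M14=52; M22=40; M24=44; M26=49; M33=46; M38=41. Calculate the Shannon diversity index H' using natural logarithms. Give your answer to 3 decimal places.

2.382

Total N = 33+42+46+29+30+52+40+44+49+46+41 = 452, so the proportions are 0.07301, 0.09292, 0.10177, 0.06416, 0.06637, 0.11504, 0.0885, 0.09735, 0.10841, 0.10177, 0.09071 (working shown to 5 dp, full precision carried).
Each pᵢ ln pᵢ term: 0.07301×(-2.61717)=-0.19108, 0.09292×(-2.37601)=-0.22078, 0.10177×(-2.28504)=-0.23255, 0.06416×(-2.74639)=-0.17621, 0.06637×(-2.71248)=-0.18003, 0.11504×(-2.16244)=-0.24878, 0.0885×(-2.42480)=-0.21458, 0.09735×(-2.32949)=-0.22676, 0.10841×(-2.22186)=-0.24087, 0.10177×(-2.28504)=-0.23255, 0.09071×(-2.40011)=-0.21771.
Sum = -2.38189, so H' = 2.382.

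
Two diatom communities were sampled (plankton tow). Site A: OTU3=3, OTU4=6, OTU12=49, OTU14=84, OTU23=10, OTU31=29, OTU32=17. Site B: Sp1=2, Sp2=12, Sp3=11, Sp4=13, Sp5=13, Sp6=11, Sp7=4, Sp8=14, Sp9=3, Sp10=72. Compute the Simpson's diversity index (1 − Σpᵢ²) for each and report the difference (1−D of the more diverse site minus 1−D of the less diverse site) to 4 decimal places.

Site A: N=198, proportions 0.015152, 0.030303, 0.247475, 0.424242, 0.050505, 0.146465, 0.085859, giving 1−D = 0.726252 (working shown to 6 dp, full precision carried).
Site B: N=155, proportions 0.012903, 0.077419, 0.070968, 0.083871, 0.083871, 0.070968, 0.025806, 0.090323, 0.019355, 0.464516, giving 1−D = 0.744724.
Difference = |0.726252 − 0.744724| = 0.018472, i.e. 0.0185 to 4 decimal places.

0.0185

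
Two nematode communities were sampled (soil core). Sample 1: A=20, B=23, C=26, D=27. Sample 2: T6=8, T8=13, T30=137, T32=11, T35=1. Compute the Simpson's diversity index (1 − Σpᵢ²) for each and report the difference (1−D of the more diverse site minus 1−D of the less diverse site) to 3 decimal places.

Sample 1: N=96, proportions 0.20833, 0.23958, 0.27083, 0.28125, giving 1−D = 0.74674 (working shown to 5 dp, full precision carried).
Sample 2: N=170, proportions 0.04706, 0.07647, 0.80588, 0.06471, 0.00588, giving 1−D = 0.33827.
Difference = |0.74674 − 0.33827| = 0.40847, i.e. 0.408 to 3 decimal places.

0.408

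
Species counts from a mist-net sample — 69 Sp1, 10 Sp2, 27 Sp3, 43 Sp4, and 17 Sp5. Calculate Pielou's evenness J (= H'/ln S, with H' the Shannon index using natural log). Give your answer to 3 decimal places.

Total N = 69+10+27+43+17 = 166, so the proportions are 0.41566, 0.06024, 0.16265, 0.25904, 0.10241 (working shown to 5 dp, full precision carried).
H' = −Σ pᵢ ln pᵢ = −((-0.36490) + (-0.16924) + (-0.29540) + (-0.34990) + (-0.23337)) = 1.41281.
With S = 5 species, ln S = 1.60944, so J = 1.41281/1.60944 = 0.87783, i.e. 0.878 to 3 decimal places.

0.878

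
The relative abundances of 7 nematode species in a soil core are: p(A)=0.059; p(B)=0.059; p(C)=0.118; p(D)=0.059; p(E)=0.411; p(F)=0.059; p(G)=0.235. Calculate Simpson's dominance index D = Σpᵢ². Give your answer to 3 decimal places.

D = 0.059² + 0.059² + 0.118² + 0.059² + 0.411² + 0.059² + 0.235² = 0.00348 + 0.00348 + 0.01392 + 0.00348 + 0.16892 + 0.00348 + 0.05522 = 0.25199 (working shown to 5 dp, full precision carried).
To 3 decimal places, D = 0.252.

0.252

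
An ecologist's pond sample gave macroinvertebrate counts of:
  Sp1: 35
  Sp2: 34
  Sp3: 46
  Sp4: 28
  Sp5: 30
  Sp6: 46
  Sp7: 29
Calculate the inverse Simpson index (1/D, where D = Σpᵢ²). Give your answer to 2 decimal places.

6.73

Total N = 35+34+46+28+30+46+29 = 248, so the proportions are 0.141129, 0.137097, 0.185484, 0.112903, 0.120968, 0.185484, 0.116935 (working shown to 6 dp, full precision carried).
D = 0.141129² + 0.137097² + 0.185484² + 0.112903² + 0.120968² + 0.185484² + 0.116935² = 0.019917 + 0.018796 + 0.034404 + 0.012747 + 0.014633 + 0.034404 + 0.013674 = 0.148576.
So 1/D = 6.7306, i.e. 6.73 to 2 decimal places.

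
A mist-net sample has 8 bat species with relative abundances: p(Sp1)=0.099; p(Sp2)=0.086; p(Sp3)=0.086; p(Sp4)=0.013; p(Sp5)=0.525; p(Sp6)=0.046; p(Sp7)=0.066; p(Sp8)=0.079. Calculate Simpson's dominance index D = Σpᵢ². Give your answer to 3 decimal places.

D = 0.099² + 0.086² + 0.086² + 0.013² + 0.525² + 0.046² + 0.066² + 0.079² = 0.00980 + 0.00740 + 0.00740 + 0.00017 + 0.27563 + 0.00212 + 0.00436 + 0.00624 = 0.31310 (working shown to 5 dp, full precision carried).
To 3 decimal places, D = 0.313.

0.313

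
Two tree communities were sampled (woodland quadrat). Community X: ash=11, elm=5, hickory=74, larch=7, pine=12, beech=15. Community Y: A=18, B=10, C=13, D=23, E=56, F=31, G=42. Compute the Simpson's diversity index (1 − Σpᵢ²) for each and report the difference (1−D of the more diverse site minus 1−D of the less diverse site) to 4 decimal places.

0.2054

Community X: N=124, proportions 0.08871, 0.040323, 0.596774, 0.056452, 0.096774, 0.120968, giving 1−D = 0.607180 (working shown to 6 dp, full precision carried).
Community Y: N=193, proportions 0.093264, 0.051813, 0.067358, 0.119171, 0.290155, 0.160622, 0.217617, giving 1−D = 0.812532.
Difference = |0.607180 − 0.812532| = 0.205352, i.e. 0.2054 to 4 decimal places.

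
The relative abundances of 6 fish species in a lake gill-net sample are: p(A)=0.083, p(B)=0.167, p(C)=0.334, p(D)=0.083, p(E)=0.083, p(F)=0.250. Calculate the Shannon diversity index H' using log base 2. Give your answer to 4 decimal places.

Each pᵢ log₂ pᵢ term (working shown to 6 dp, full precision carried): 0.083×(-3.590745)=-0.298032, 0.167×(-2.582080)=-0.431207, 0.334×(-1.582080)=-0.528415, 0.083×(-3.590745)=-0.298032, 0.083×(-3.590745)=-0.298032, 0.25×(-2.000000)=-0.500000.
Sum = -2.353718, so H' = 2.3537.

2.3537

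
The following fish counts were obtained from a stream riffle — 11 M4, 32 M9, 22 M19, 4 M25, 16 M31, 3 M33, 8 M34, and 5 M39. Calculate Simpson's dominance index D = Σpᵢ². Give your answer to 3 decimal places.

Total N = 11+32+22+4+16+3+8+5 = 101, so the proportions are 0.10891, 0.31683, 0.21782, 0.0396, 0.15842, 0.0297, 0.07921, 0.0495 (working shown to 5 dp, full precision carried).
D = 0.10891² + 0.31683² + 0.21782² + 0.0396² + 0.15842² + 0.0297² + 0.07921² + 0.0495² = 0.01186 + 0.10038 + 0.04745 + 0.00157 + 0.02510 + 0.00088 + 0.00627 + 0.00245 = 0.19596.
To 3 decimal places, D = 0.196.

0.196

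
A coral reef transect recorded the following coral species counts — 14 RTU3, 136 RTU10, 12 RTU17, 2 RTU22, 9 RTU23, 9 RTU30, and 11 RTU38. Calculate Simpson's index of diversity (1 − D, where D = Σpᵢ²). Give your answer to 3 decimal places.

Total N = 14+136+12+2+9+9+11 = 193, so the proportions are 0.07254, 0.70466, 0.06218, 0.01036, 0.04663, 0.04663, 0.05699 (working shown to 5 dp, full precision carried).
D = 0.07254² + 0.70466² + 0.06218² + 0.01036² + 0.04663² + 0.04663² + 0.05699² = 0.00526 + 0.49655 + 0.00387 + 0.00011 + 0.00217 + 0.00217 + 0.00325 = 0.51338.
So 1 − D = 0.48662, i.e. 0.487 to 3 decimal places.

0.487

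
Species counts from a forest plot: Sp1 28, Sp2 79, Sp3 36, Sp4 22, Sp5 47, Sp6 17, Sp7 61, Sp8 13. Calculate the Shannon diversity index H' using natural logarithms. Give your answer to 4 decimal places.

Total N = 28+79+36+22+47+17+61+13 = 303, so the proportions are 0.092409, 0.260726, 0.118812, 0.072607, 0.155116, 0.056106, 0.20132, 0.042904 (working shown to 6 dp, full precision carried).
Each pᵢ ln pᵢ term: 0.092409×(-2.381528)=-0.220075, 0.260726×(-1.344285)=-0.350490, 0.118812×(-2.130214)=-0.253095, 0.072607×(-2.622690)=-0.190426, 0.155116×(-1.863585)=-0.289071, 0.056106×(-2.880519)=-0.161613, 0.20132×(-1.602859)=-0.322688, 0.042904×(-3.148783)=-0.135096.
Sum = -1.922555, so H' = 1.9226.

1.9226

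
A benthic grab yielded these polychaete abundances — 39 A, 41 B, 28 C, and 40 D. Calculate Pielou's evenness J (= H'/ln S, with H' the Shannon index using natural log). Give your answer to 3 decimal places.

Total N = 39+41+28+40 = 148, so the proportions are 0.26351, 0.27703, 0.18919, 0.27027 (working shown to 5 dp, full precision carried).
H' = −Σ pᵢ ln pᵢ = −((-0.35143) + (-0.35560) + (-0.31500) + (-0.35360)) = 1.37564.
With S = 4 species, ln S = 1.38629, so J = 1.37564/1.38629 = 0.99232, i.e. 0.992 to 3 decimal places.

0.992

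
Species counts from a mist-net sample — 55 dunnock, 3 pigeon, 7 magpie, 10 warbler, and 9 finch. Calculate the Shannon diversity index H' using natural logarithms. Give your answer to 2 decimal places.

Total N = 55+3+7+10+9 = 84, so the proportions are 0.6548, 0.0357, 0.0833, 0.119, 0.1071 (working shown to 4 dp, full precision carried).
Each pᵢ ln pᵢ term: 0.6548×(-0.4235)=-0.2773, 0.0357×(-3.3322)=-0.1190, 0.0833×(-2.4849)=-0.2071, 0.119×(-2.1282)=-0.2534, 0.1071×(-2.2336)=-0.2393.
Sum = -1.0960, so H' = 1.10.

1.10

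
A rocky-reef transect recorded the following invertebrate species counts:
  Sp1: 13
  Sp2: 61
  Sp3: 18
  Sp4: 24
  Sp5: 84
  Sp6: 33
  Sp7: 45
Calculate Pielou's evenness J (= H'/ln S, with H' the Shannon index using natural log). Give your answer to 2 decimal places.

0.91

Total N = 13+61+18+24+84+33+45 = 278, so the proportions are 0.0468, 0.2194, 0.0647, 0.0863, 0.3022, 0.1187, 0.1619 (working shown to 4 dp, full precision carried).
H' = −Σ pᵢ ln pᵢ = −((-0.1432) + (-0.3328) + (-0.1772) + (-0.2115) + (-0.3616) + (-0.2530) + (-0.2948)) = 1.7741.
With S = 7 species, ln S = 1.9459, so J = 1.7741/1.9459 = 0.9117, i.e. 0.91 to 2 decimal places.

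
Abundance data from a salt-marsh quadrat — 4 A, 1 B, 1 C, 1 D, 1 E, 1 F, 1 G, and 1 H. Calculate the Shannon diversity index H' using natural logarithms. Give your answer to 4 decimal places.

Total N = 4+1+1+1+1+1+1+1 = 11, so the proportions are 0.363636, 0.090909, 0.090909, 0.090909, 0.090909, 0.090909, 0.090909, 0.090909 (working shown to 6 dp, full precision carried).
Each pᵢ ln pᵢ term: 0.363636×(-1.011601)=-0.367855, 0.090909×(-2.397895)=-0.217990, 0.090909×(-2.397895)=-0.217990, 0.090909×(-2.397895)=-0.217990, 0.090909×(-2.397895)=-0.217990, 0.090909×(-2.397895)=-0.217990, 0.090909×(-2.397895)=-0.217990, 0.090909×(-2.397895)=-0.217990.
Sum = -1.893788, so H' = 1.8938.

1.8938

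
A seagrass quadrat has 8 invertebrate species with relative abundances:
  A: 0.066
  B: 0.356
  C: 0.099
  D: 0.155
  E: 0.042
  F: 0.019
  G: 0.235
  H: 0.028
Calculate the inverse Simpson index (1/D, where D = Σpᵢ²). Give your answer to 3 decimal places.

4.483

D = 0.066² + 0.356² + 0.099² + 0.155² + 0.042² + 0.019² + 0.235² + 0.028² = 0.0043560 + 0.1267360 + 0.0098010 + 0.0240250 + 0.0017640 + 0.0003610 + 0.0552250 + 0.0007840 = 0.2230520 (working shown to 7 dp, full precision carried).
So 1/D = 4.48326, i.e. 4.483 to 3 decimal places.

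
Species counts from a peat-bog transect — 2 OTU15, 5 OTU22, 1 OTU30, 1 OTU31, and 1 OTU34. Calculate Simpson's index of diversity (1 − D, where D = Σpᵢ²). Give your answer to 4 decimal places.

0.6800

Total N = 2+5+1+1+1 = 10, so the proportions are 0.2, 0.5, 0.1, 0.1, 0.1 (working shown to 6 dp, full precision carried).
D = 0.2² + 0.5² + 0.1² + 0.1² + 0.1² = 0.040000 + 0.250000 + 0.010000 + 0.010000 + 0.010000 = 0.320000.
So 1 − D = 0.680000, i.e. 0.6800 to 4 decimal places.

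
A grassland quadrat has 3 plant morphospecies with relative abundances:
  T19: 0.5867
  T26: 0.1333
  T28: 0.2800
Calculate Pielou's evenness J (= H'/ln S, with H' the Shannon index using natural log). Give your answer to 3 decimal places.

0.854

H' = −Σ pᵢ ln pᵢ = −((-0.31285) + (-0.26862) + (-0.35643)) = 0.93790 (working shown to 5 dp, full precision carried).
With S = 3 species, ln S = 1.09861, so J = 0.93790/1.09861 = 0.85372, i.e. 0.854 to 3 decimal places.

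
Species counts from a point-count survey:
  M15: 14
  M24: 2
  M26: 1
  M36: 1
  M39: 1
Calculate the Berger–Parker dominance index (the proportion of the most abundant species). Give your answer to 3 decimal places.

0.737

Total N = 14+2+1+1+1 = 19, so the proportions are 0.73684, 0.10526, 0.05263, 0.05263, 0.05263 (working shown to 5 dp, full precision carried).
The largest proportion is 0.73684, i.e. d = 0.737 to 3 decimal places.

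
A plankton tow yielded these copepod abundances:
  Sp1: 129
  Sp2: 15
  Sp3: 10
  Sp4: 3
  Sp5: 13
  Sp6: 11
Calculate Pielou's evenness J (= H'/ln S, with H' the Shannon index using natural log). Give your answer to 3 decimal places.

Total N = 129+15+10+3+13+11 = 181, so the proportions are 0.71271, 0.08287, 0.05525, 0.01657, 0.07182, 0.06077 (working shown to 5 dp, full precision carried).
H' = −Σ pᵢ ln pᵢ = −((-0.24138) + (-0.20639) + (-0.16000) + (-0.06795) + (-0.18915) + (-0.17020)) = 1.03507.
With S = 6 species, ln S = 1.79176, so J = 1.03507/1.79176 = 0.57769, i.e. 0.578 to 3 decimal places.

0.578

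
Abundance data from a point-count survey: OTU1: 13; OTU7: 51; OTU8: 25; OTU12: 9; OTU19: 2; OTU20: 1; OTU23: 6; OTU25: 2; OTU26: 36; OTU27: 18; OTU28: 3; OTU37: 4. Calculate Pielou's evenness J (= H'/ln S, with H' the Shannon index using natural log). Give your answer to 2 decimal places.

Total N = 13+51+25+9+2+1+6+2+36+18+3+4 = 170, so the proportions are 0.0765, 0.3, 0.1471, 0.0529, 0.0118, 0.0059, 0.0353, 0.0118, 0.2118, 0.1059, 0.0176, 0.0235 (working shown to 4 dp, full precision carried).
H' = −Σ pᵢ ln pᵢ = −((-0.1966) + (-0.3612) + (-0.2819) + (-0.1556) + (-0.0523) + (-0.0302) + (-0.1180) + (-0.0523) + (-0.3287) + (-0.2378) + (-0.0712) + (-0.0882)) = 1.9740.
With S = 12 species, ln S = 2.4849, so J = 1.9740/2.4849 = 0.7944, i.e. 0.79 to 2 decimal places.

0.79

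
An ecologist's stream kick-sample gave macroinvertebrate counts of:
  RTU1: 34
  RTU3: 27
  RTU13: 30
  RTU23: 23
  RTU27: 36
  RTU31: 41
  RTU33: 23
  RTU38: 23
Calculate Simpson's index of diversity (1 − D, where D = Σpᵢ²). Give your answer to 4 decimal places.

0.8692

Total N = 34+27+30+23+36+41+23+23 = 237, so the proportions are 0.14346, 0.113924, 0.126582, 0.097046, 0.151899, 0.172996, 0.097046, 0.097046 (working shown to 6 dp, full precision carried).
D = 0.14346² + 0.113924² + 0.126582² + 0.097046² + 0.151899² + 0.172996² + 0.097046² + 0.097046² = 0.020581 + 0.012979 + 0.016023 + 0.009418 + 0.023073 + 0.029928 + 0.009418 + 0.009418 = 0.130837.
So 1 − D = 0.869163, i.e. 0.8692 to 4 decimal places.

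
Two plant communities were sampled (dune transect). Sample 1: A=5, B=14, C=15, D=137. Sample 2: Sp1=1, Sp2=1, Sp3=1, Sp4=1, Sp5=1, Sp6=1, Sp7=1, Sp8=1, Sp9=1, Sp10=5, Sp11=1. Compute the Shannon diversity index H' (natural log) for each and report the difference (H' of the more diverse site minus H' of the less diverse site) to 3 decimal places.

1.472

Sample 1: N=171, proportions 0.02924, 0.08187, 0.08772, 0.80117, giving H' = 0.69925 (working shown to 5 dp, full precision carried).
Sample 2: N=15, proportions 0.06667, 0.06667, 0.06667, 0.06667, 0.06667, 0.06667, 0.06667, 0.06667, 0.06667, 0.33333, 0.06667, giving H' = 2.17157.
Difference = |0.69925 − 2.17157| = 1.47232, i.e. 1.472 to 3 decimal places.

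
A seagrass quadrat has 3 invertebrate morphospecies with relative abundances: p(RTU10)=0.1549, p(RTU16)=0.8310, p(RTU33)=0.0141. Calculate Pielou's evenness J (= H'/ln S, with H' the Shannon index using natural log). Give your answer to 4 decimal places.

0.4577

H' = −Σ pᵢ ln pᵢ = −((-0.288885) + (-0.153839) + (-0.060088)) = 0.502812 (working shown to 6 dp, full precision carried).
With S = 3 species, ln S = 1.098612, so J = 0.502812/1.098612 = 0.457679, i.e. 0.4577 to 4 decimal places.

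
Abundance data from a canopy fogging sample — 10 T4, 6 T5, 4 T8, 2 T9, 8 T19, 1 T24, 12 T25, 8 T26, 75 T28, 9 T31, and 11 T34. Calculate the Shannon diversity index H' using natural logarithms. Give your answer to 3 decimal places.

1.739

Total N = 10+6+4+2+8+1+12+8+75+9+11 = 146, so the proportions are 0.06849, 0.0411, 0.0274, 0.0137, 0.05479, 0.00685, 0.08219, 0.05479, 0.5137, 0.06164, 0.07534 (working shown to 5 dp, full precision carried).
Each pᵢ ln pᵢ term: 0.06849×(-2.68102)=-0.18363, 0.0411×(-3.19185)=-0.13117, 0.0274×(-3.59731)=-0.09856, 0.0137×(-4.29046)=-0.05877, 0.05479×(-2.90417)=-0.15913, 0.00685×(-4.98361)=-0.03413, 0.08219×(-2.49870)=-0.20537, 0.05479×(-2.90417)=-0.15913, 0.5137×(-0.66612)=-0.34218, 0.06164×(-2.78638)=-0.17176, 0.07534×(-2.58571)=-0.19481.
Sum = -1.73867, so H' = 1.739.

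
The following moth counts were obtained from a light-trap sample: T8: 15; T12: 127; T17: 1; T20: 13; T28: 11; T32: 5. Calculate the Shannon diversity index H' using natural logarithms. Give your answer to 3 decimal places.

Total N = 15+127+1+13+11+5 = 172, so the proportions are 0.08721, 0.73837, 0.00581, 0.07558, 0.06395, 0.02907 (working shown to 5 dp, full precision carried).
Each pᵢ ln pᵢ term: 0.08721×(-2.43944)=-0.21274, 0.73837×(-0.30331)=-0.22395, 0.00581×(-5.14749)=-0.02993, 0.07558×(-2.58255)=-0.19519, 0.06395×(-2.74960)=-0.17585, 0.02907×(-3.53806)=-0.10285.
Sum = -0.94051, so H' = 0.941.

0.941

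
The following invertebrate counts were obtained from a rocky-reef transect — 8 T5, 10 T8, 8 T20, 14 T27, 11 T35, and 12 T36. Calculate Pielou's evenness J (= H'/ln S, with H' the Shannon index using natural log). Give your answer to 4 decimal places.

0.9885

Total N = 8+10+8+14+11+12 = 63, so the proportions are 0.126984, 0.15873, 0.126984, 0.222222, 0.174603, 0.190476 (working shown to 6 dp, full precision carried).
H' = −Σ pᵢ ln pᵢ = −((-0.262056) + (-0.292151) + (-0.262056) + (-0.334239) + (-0.304724) + (-0.315853)) = 1.771080.
With S = 6 species, ln S = 1.791759, so J = 1.771080/1.791759 = 0.988459, i.e. 0.9885 to 4 decimal places.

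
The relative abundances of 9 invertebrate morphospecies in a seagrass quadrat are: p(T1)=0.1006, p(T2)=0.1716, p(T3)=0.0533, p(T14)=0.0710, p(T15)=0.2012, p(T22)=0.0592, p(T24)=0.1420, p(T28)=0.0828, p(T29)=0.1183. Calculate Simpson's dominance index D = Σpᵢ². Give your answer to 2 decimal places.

0.13

D = 0.1006² + 0.1716² + 0.0533² + 0.071² + 0.2012² + 0.0592² + 0.142² + 0.0828² + 0.1183² = 0.0101 + 0.0294 + 0.0028 + 0.0050 + 0.0405 + 0.0035 + 0.0202 + 0.0069 + 0.0140 = 0.1324 (working shown to 4 dp, full precision carried).
To 2 decimal places, D = 0.13.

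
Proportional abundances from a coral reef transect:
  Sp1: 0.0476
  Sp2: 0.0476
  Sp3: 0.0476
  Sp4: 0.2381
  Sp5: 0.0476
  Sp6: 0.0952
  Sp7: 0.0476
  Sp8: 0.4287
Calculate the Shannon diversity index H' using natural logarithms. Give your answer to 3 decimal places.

Each pᵢ ln pᵢ term (working shown to 5 dp, full precision carried): 0.0476×(-3.04492)=-0.14494, 0.0476×(-3.04492)=-0.14494, 0.0476×(-3.04492)=-0.14494, 0.2381×(-1.43506)=-0.34169, 0.0476×(-3.04492)=-0.14494, 0.0952×(-2.35178)=-0.22389, 0.0476×(-3.04492)=-0.14494, 0.4287×(-0.84700)=-0.36311.
Sum = -1.65338, so H' = 1.653.

1.653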